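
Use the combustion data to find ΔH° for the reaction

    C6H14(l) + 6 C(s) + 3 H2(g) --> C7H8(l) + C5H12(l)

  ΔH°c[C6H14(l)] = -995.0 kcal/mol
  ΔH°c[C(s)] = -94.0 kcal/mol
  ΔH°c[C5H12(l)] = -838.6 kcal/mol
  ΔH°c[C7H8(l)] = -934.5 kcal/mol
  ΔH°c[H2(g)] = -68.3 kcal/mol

With combustion enthalpies, reactants minus products:
= [1·(-995.0) + 6·(-94.0) + 3·(-68.3)] − [1·(-934.5) + 1·(-838.6)]
= 9.2 kcal/mol

ΔH° = 9.2 kcal/mol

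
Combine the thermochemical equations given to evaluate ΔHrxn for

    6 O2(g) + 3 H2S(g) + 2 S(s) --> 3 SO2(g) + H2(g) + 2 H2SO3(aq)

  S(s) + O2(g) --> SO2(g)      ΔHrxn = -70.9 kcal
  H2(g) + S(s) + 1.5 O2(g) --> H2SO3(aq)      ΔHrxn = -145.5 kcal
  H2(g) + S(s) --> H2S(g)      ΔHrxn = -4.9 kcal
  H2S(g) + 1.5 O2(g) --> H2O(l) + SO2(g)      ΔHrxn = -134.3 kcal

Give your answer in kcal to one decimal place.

equation 1 × 3: (3)·(-70.9) = -212.7 kcal
equation 2 × 2: (2)·(-145.5) = -291.0 kcal
equation 3 reversed and × 3: (-3)·(-4.9) = +14.7 kcal
equation 4: not needed.
ΔHrxn = (-212.7) + (-291.0) + (+14.7) = -489.0 kcal

ΔHrxn = -489.0 kcal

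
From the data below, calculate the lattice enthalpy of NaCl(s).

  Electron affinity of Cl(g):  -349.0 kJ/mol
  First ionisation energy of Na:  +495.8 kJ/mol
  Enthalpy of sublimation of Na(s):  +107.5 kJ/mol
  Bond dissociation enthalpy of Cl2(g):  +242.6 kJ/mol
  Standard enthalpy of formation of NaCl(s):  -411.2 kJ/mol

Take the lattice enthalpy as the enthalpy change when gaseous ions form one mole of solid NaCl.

ΔHf° = 1·ΔHsub + 1·(ΣIE) + 1/2·D(Cl2) + 1·EA + U
-411.2 = 1·(+107.5) + 1·(+495.8) + 1/2·(+242.6) + 1·(-349.0) + U
U = -411.2 − (+375.6) = -786.8 kJ/mol

U = -786.8 kJ/mol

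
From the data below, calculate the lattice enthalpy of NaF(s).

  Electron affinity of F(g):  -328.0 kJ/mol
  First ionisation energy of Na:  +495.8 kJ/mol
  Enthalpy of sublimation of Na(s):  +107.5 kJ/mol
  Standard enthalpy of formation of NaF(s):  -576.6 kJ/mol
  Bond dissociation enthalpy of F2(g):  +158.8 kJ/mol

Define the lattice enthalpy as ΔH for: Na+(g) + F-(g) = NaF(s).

ΔHf° = 1·ΔHsub + 1·(ΣIE) + 1/2·D(F2) + 1·EA + U
-576.6 = 1·(+107.5) + 1·(+495.8) + 1/2·(+158.8) + 1·(-328.0) + U
U = -576.6 − (+354.7) = -931.3 kJ/mol

U = -931.3 kJ/mol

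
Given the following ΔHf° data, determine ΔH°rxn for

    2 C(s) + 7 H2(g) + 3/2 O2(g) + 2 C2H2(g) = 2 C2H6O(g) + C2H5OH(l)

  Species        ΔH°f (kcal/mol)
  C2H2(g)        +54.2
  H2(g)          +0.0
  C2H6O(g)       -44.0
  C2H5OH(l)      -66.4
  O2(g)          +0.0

ΔH°rxn = Σ nΔHf°(products) − Σ nΔHf°(reactants).
Products: 2·(-44.0) + 1·(-66.4) = -154.4
Reactants: 2·(+0.0) + 7·(+0.0) + 3/2·(+0.0) + 2·(+54.2) = +108.4
ΔH°rxn = (-154.4) − (+108.4) = -262.8 kcal/mol

ΔH°rxn = -262.8 kcal/mol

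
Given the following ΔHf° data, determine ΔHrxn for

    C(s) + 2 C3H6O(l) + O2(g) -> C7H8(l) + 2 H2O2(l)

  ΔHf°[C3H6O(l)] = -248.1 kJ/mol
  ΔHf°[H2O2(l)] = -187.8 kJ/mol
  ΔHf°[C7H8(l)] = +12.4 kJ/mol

ΔHrxn = 133.0 kJ/mol

ΔH°rxn = Σ nΔHf°(products) − Σ nΔHf°(reactants).
Products: 1·(+12.4) + 2·(-187.8) = -363.2
Reactants: 1·(+0.0) + 2·(-248.1) + 1·(+0.0) = -496.2
ΔHrxn = (-363.2) − (-496.2) = 133.0 kJ/mol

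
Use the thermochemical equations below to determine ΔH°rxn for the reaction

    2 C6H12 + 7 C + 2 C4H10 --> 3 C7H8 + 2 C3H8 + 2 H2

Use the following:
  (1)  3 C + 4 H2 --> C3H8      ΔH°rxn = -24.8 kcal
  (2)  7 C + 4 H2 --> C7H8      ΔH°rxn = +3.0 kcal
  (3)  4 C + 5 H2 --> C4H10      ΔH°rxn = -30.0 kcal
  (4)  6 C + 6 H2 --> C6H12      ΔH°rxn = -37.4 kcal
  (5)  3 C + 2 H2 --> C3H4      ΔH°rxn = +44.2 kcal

(1) × 2: (2)·(-24.8) = -49.6 kcal
(2) × 3: (3)·(+3.0) = +9.0 kcal
(3) reversed and × 2: (-2)·(-30.0) = +60.0 kcal
(4) reversed and × 2: (-2)·(-37.4) = +74.8 kcal
(5): not needed.
ΔH°rxn = (-49.6) + (+9.0) + (+60.0) + (+74.8) = 94.2 kcal

ΔH°rxn = 94.2 kcal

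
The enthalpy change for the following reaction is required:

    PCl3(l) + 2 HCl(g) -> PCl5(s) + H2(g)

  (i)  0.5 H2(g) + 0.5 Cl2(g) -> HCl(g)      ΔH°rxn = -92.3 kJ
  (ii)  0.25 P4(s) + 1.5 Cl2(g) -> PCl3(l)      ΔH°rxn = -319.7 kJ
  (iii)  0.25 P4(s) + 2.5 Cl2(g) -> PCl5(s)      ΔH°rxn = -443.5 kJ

ΔH°rxn = 60.8 kJ

(i) reversed and × 2 (reverse to put HCl(g) on the reactant side; scale by 2 for the 2 HCl(g)): (-2)·(-92.3) = +184.6 kJ
(ii) reversed (reverse to put PCl3(l) on the reactant side): +319.7 kJ
(iii) as written (PCl5(s) already on the product side): -443.5 kJ
By Hess's law, ΔH°rxn = (-2)·(-92.3) + (-1)·(-319.7) + (1)·(-443.5) = 60.8 kJ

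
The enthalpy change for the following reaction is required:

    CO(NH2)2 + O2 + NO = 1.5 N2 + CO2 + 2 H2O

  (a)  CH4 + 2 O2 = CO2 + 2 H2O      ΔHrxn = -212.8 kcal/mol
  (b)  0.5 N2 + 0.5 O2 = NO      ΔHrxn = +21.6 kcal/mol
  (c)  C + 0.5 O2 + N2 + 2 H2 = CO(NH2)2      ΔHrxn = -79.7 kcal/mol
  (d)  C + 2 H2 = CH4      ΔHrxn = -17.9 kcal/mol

ΔHrxn = -172.6 kcal/mol

(a) as written (CO2 already on the product side): -212.8 kcal/mol
(b) reversed (reverse to put NO on the reactant side): -21.6 kcal/mol
(c) reversed (CO(NH2)2 must end up as a reactant): +79.7 kcal/mol
(d) as written: -17.9 kcal/mol
ΔHrxn = (-212.8) + (-21.6) + (+79.7) + (-17.9) = -172.6 kcal/mol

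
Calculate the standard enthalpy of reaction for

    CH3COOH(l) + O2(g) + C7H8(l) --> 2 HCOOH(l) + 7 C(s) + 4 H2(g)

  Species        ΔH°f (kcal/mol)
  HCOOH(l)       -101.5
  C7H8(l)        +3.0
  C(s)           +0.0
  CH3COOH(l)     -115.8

ΔH° = -90.2 kcal/mol

Products: 2·(-101.5) + 7·(+0.0) + 4·(+0.0) = -203.0
Reactants: 1·(-115.8) + 1·(+0.0) + 1·(+3.0) = -112.8
ΔH° = (-203.0) − (-112.8) = -90.2 kcal/mol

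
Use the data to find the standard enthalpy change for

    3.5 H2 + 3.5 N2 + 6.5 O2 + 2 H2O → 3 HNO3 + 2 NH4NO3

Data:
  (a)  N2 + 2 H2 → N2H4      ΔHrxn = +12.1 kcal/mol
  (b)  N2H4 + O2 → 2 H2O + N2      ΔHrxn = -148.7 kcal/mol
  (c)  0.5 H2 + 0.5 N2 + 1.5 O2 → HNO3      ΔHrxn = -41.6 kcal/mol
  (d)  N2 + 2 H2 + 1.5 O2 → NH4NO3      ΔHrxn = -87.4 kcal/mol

(a) reversed: -12.1 kcal/mol
(b) reversed (H2O must end up as a reactant): +148.7 kcal/mol
(c) × 3 (scale by 3 for the 3 HNO3): (3)·(-41.6) = -124.8 kcal/mol
(d) × 2 (scale by 2 for the 2 NH4NO3): (2)·(-87.4) = -174.8 kcal/mol
Combining the equations, ΔHrxn = (-12.1) + (+148.7) + (-124.8) + (-174.8) = -163.0 kcal/mol

ΔHrxn = -163.0 kcal/mol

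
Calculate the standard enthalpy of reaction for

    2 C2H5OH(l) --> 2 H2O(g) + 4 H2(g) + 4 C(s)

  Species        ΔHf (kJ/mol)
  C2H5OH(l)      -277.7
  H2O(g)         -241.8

Products: 2·(-241.8) + 4·(+0.0) + 4·(+0.0) = -483.6
Reactants: 2·(-277.7) = -555.4
ΔHrxn = (-483.6) − (-555.4) = 71.8 kJ/mol

ΔHrxn = 71.8 kJ/mol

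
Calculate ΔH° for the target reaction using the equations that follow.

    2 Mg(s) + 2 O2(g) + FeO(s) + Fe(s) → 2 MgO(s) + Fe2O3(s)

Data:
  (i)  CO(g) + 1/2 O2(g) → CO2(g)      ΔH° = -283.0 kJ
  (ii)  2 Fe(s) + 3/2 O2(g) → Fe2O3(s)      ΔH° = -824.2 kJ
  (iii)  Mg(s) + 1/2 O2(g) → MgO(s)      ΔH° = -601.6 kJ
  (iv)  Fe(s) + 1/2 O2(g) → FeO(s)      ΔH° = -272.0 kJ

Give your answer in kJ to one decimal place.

ΔH° = -1755.4 kJ

(i): not needed (CO2(g) appears nowhere else).
(ii) as written (Fe2O3(s) already on the product side): -824.2 kJ
(iii) × 2 (scale by 2 for the 2 MgO(s)): (2)·(-601.6) = -1203.2 kJ
(iv) reversed (FeO(s) must end up as a reactant): +272.0 kJ
Summing the manipulated equations, ΔH° = (-824.2) + (-1203.2) + (+272.0) = -1755.4 kJ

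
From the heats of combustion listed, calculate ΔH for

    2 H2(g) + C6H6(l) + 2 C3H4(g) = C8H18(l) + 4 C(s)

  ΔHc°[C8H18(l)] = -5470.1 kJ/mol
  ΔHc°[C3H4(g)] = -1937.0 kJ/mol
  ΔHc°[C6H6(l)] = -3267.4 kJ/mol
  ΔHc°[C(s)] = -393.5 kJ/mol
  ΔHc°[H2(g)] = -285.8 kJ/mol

Using ΔH = Σ nΔHc°(reactants) − Σ nΔHc°(products):
= [2·(-285.8) + 1·(-3267.4) + 2·(-1937.0)] − [1·(-5470.1) + 4·(-393.5)]
= -668.9 kJ/mol

ΔH = -668.9 kJ/mol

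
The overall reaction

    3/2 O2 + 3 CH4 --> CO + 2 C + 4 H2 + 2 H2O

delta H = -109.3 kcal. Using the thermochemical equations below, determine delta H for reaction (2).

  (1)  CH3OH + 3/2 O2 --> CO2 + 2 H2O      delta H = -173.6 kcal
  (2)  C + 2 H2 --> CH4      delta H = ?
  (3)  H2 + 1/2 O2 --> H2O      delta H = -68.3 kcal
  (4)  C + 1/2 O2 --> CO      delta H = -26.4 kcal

delta H = -17.9 kcal

(1): not needed.
(2) reversed and × 3: contributes −3·x
(3) × 2: (2)·(-68.3) = -136.6 kcal
(4) as written: -26.4 kcal
-109.3 = (-136.6) + (-26.4) − 3·x
x = (-109.3 − (-163.0)) / (-3) = -17.9 kcal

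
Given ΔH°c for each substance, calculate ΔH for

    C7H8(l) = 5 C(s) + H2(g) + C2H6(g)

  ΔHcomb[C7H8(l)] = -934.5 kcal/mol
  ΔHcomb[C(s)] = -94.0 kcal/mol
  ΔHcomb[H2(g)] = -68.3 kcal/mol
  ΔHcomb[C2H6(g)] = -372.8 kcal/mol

Using ΔH = Σ nΔHc°(reactants) − Σ nΔHc°(products):
= [1·(-934.5)] − [5·(-94.0) + 1·(-68.3) + 1·(-372.8)]
= -23.4 kcal/mol

ΔH = -23.4 kcal/mol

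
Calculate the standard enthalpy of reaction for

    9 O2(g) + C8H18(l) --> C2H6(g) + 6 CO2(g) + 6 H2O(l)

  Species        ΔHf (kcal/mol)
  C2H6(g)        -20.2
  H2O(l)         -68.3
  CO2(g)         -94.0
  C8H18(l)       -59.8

ΔH°rxn = Σ nΔHf°(products) − Σ nΔHf°(reactants).
Products: 1·(-20.2) + 6·(-94.0) + 6·(-68.3) = -994.0
Reactants: 9·(+0.0) + 1·(-59.8) = -59.8
ΔH_rxn = (-994.0) − (-59.8) = -934.2 kcal/mol

ΔH_rxn = -934.2 kcal/mol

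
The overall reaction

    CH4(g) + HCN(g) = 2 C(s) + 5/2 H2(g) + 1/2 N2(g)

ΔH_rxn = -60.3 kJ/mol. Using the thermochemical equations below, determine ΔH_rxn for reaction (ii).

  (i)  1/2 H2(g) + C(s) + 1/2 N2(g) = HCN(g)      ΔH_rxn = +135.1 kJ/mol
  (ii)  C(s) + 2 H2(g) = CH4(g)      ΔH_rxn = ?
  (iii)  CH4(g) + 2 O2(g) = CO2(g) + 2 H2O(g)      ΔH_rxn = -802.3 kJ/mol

(i) reversed (HCN(g) must end up as a reactant): -135.1 kJ/mol
(ii) reversed: contributes −x
(iii): not needed (H2O(g) appears nowhere else).
-60.3 = (-135.1) − x
x = (-60.3 − (-135.1)) / (-1) = -74.8 kJ/mol

ΔH_rxn = -74.8 kJ/mol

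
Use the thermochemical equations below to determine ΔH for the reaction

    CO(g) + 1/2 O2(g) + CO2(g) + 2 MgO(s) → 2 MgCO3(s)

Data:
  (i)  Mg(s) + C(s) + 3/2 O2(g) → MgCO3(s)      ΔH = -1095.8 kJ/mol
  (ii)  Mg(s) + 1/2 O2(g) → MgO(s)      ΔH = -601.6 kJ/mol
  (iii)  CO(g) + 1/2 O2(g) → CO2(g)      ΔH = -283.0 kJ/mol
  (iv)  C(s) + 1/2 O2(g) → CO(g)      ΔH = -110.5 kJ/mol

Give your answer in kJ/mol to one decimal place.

(i) × 2 (scale by 2 for the 2 MgCO3(s)): (2)·(-1095.8) = -2191.6 kJ/mol
(ii) reversed and × 2 (MgO(s) must end up as a reactant; scale by 2 for the 2 MgO(s)): (-2)·(-601.6) = +1203.2 kJ/mol
(iii) reversed (reverse to put CO2(g) on the reactant side): +283.0 kJ/mol
(iv) reversed and × 2: (-2)·(-110.5) = +221.0 kJ/mol
Combining the equations, ΔH = (-2191.6) + (+1203.2) + (+283.0) + (+221.0) = -484.4 kJ/mol

ΔH = -484.4 kJ/mol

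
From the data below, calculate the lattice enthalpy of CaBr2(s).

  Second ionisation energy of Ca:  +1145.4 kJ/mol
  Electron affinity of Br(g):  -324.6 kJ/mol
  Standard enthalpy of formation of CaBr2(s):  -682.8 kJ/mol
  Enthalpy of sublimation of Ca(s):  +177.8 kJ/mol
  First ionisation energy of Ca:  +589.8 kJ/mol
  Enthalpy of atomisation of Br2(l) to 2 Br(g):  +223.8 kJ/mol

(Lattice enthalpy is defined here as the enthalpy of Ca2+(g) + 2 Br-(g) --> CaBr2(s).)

U = -2170.4 kJ/mol

ΔHf° = 1·ΔHsub + 1·(ΣIE) + 1·D(Br2) + 2·EA + U
-682.8 = 1·(+177.8) + 1·(+1735.2) + 1·(+223.8) + 2·(-324.6) + U
U = -682.8 − (+1487.6) = -2170.4 kJ/mol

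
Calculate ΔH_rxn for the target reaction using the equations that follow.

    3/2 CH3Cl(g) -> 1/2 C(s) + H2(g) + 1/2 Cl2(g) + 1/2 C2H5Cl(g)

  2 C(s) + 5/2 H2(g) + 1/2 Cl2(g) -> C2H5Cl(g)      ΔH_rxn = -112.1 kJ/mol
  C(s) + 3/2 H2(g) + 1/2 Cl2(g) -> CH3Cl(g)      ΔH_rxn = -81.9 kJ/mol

equation 1 × 1/2 (×1/2 to match 1/2 C2H5Cl(g) in the target): (1/2)·(-112.1) = -56.05 kJ/mol
equation 2 reversed and × 3/2 (CH3Cl(g) must end up as a reactant; scale by 3/2 for the 3/2 CH3Cl(g)): (-3/2)·(-81.9) = +122.85 kJ/mol
ΔH_rxn = (1/2)·(-112.1) + (-3/2)·(-81.9) = 66.8 kJ/mol

ΔH_rxn = 66.8 kJ/mol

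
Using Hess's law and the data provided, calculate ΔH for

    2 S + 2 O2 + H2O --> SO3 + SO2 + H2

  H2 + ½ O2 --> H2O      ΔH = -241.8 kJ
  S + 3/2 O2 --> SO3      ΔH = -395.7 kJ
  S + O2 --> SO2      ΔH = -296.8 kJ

ΔH = -450.7 kJ

equation 1 reversed (reverse to put H2O on the reactant side): +241.8 kJ
equation 2 as written (SO3 already on the product side): -395.7 kJ
equation 3 as written (SO2 already on the product side): -296.8 kJ
ΔH = (+241.8) + (-395.7) + (-296.8) = -450.7 kJ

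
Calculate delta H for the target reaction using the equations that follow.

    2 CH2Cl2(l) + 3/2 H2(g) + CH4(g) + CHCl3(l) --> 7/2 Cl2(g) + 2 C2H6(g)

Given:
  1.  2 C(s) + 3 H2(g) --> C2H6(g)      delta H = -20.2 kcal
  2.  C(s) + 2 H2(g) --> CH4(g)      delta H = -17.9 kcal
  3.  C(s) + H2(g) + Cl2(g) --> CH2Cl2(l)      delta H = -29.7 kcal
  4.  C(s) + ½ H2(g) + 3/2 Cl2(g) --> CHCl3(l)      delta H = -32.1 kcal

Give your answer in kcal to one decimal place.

delta H = 69.0 kcal

eq. 1 × 2: (2)·(-20.2) = -40.4 kcal
eq. 2 reversed: +17.9 kcal
eq. 3 reversed and × 2: (-2)·(-29.7) = +59.4 kcal
eq. 4 reversed: +32.1 kcal
Summing the manipulated equations, delta H = (2)·(-20.2) + (-1)·(-17.9) + (-2)·(-29.7) + (-1)·(-32.1) = 69.0 kcal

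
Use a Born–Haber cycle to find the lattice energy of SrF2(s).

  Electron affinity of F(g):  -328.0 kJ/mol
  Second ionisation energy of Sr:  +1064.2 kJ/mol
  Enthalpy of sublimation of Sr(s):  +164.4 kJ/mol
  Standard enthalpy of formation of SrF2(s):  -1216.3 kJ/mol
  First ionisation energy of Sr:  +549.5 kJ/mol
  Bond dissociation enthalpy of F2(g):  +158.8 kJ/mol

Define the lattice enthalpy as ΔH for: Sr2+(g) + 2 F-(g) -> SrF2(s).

U = -2497.2 kJ/mol

ΔHf° = 1·ΔHsub + 1·(ΣIE) + 1·D(F2) + 2·EA + U
-1216.3 = 1·(+164.4) + 1·(+1613.7) + 1·(+158.8) + 2·(-328.0) + U
U = -1216.3 − (+1280.9) = -2497.2 kJ/mol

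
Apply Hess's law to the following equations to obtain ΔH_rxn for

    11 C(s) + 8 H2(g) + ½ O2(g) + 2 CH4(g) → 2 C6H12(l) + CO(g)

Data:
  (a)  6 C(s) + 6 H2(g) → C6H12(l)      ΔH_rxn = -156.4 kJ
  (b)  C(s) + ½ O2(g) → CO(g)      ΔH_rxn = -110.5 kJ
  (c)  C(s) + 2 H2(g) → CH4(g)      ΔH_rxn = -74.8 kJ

(a) × 2: (2)·(-156.4) = -312.8 kJ
(b) as written: -110.5 kJ
(c) reversed and × 2: (-2)·(-74.8) = +149.6 kJ
By Hess's law, ΔH_rxn = (-312.8) + (-110.5) + (+149.6) = -273.7 kJ

ΔH_rxn = -273.7 kJ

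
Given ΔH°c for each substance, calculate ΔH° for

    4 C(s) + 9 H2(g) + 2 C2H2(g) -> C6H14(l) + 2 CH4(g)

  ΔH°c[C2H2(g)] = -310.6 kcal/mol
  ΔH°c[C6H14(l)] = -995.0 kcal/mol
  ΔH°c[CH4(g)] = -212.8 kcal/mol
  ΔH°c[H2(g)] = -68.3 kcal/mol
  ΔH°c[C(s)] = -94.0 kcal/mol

With combustion enthalpies, reactants minus products:
= [4·(-94.0) + 9·(-68.3) + 2·(-310.6)] − [1·(-995.0) + 2·(-212.8)]
= -191.3 kcal/mol

ΔH° = -191.3 kcal/mol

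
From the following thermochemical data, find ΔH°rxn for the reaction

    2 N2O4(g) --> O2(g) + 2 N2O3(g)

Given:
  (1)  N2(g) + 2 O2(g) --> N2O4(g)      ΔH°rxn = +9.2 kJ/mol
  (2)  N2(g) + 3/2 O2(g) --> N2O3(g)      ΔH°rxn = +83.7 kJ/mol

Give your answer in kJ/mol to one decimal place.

ΔH°rxn = 149.0 kJ/mol

(1) reversed and × 2: (-2)·(+9.2) = -18.4 kJ/mol
(2) × 2: (2)·(+83.7) = +167.4 kJ/mol
ΔH°rxn = (-2)·(+9.2) + (2)·(+83.7) = 149.0 kJ/mol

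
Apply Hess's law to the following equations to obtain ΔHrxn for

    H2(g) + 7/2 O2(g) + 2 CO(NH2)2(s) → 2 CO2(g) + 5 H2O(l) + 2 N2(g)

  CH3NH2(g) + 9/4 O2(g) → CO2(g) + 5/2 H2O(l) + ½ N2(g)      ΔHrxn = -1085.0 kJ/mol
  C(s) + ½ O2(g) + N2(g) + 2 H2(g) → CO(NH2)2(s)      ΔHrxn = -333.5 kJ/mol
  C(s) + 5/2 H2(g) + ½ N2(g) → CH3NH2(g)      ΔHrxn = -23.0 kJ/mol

ΔHrxn = -1549.0 kJ/mol

equation 1 × 2: (2)·(-1085.0) = -2170.0 kJ/mol
equation 2 reversed and × 2: (-2)·(-333.5) = +667.0 kJ/mol
equation 3 × 2: (2)·(-23.0) = -46.0 kJ/mol
ΔHrxn = (2)·(-1085.0) + (-2)·(-333.5) + (2)·(-23.0) = -1549.0 kJ/mol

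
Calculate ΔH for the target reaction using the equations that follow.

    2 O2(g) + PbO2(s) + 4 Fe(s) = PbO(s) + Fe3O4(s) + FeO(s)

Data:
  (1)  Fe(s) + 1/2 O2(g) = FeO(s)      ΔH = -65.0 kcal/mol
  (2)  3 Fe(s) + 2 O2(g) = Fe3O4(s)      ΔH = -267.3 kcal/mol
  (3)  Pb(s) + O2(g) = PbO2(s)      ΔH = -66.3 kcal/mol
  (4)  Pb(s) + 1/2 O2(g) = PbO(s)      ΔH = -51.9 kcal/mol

ΔH = -317.9 kcal/mol

(1) as written (FeO(s) already on the product side): -65.0 kcal/mol
(2) as written (Fe3O4(s) already on the product side): -267.3 kcal/mol
(3) reversed (reverse to put PbO2(s) on the reactant side): +66.3 kcal/mol
(4) as written (PbO(s) already on the product side): -51.9 kcal/mol
ΔH = (1)·(-65.0) + (1)·(-267.3) + (-1)·(-66.3) + (1)·(-51.9) = -317.9 kcal/mol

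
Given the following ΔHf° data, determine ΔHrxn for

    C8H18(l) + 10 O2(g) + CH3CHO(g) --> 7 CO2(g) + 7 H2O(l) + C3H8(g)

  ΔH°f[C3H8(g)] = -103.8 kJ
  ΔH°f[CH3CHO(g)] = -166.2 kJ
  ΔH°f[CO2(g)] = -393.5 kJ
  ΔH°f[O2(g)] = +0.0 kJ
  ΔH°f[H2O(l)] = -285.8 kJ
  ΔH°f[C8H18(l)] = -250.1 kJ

ΔHrxn = -4442.6 kJ

ΔH°rxn = Σ nΔHf°(products) − Σ nΔHf°(reactants).
Products: 7·(-393.5) + 7·(-285.8) + 1·(-103.8) = -4858.9
Reactants: 1·(-250.1) + 10·(+0.0) + 1·(-166.2) = -416.3
ΔHrxn = (-4858.9) − (-416.3) = -4442.6 kJ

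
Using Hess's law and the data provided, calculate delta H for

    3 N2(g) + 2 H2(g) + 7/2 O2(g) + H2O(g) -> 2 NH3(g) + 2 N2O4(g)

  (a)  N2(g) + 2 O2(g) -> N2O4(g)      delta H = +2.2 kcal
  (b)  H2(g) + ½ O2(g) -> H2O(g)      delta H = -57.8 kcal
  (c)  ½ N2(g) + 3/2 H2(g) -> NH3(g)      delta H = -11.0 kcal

(a) × 2 (×2 to match 2 N2O4(g) in the target): (2)·(+2.2) = +4.4 kcal
(b) reversed (reverse to put H2O(g) on the reactant side): +57.8 kcal
(c) × 2 (×2 to match 2 NH3(g) in the target): (2)·(-11.0) = -22.0 kcal
Summing the manipulated equations, delta H = (2)·(+2.2) + (-1)·(-57.8) + (2)·(-11.0) = 40.2 kcal

delta H = 40.2 kcal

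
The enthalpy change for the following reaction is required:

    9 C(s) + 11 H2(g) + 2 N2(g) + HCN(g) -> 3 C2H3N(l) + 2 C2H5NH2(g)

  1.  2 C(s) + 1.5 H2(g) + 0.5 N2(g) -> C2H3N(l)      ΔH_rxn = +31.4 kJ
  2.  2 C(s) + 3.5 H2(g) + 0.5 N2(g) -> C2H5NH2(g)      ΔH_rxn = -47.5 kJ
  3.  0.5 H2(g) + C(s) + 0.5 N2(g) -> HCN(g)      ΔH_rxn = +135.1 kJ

ΔH_rxn = -135.9 kJ

eq. 1 × 3: (3)·(+31.4) = +94.2 kJ
eq. 2 × 2: (2)·(-47.5) = -95.0 kJ
eq. 3 reversed: -135.1 kJ
Combining the equations, ΔH_rxn = (3)·(+31.4) + (2)·(-47.5) + (-1)·(+135.1) = -135.9 kJ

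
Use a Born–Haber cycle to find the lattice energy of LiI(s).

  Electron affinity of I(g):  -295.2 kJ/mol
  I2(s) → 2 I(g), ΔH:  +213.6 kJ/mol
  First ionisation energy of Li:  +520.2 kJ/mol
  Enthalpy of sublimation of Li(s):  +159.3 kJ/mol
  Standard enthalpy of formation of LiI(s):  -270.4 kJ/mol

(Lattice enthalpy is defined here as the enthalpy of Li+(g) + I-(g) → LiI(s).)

U = -761.5 kJ/mol

ΔHf° = 1·ΔHsub + 1·(ΣIE) + 1/2·D(I2) + 1·EA + U
-270.4 = 1·(+159.3) + 1·(+520.2) + 1/2·(+213.6) + 1·(-295.2) + U
U = -270.4 − (+491.1) = -761.5 kJ/mol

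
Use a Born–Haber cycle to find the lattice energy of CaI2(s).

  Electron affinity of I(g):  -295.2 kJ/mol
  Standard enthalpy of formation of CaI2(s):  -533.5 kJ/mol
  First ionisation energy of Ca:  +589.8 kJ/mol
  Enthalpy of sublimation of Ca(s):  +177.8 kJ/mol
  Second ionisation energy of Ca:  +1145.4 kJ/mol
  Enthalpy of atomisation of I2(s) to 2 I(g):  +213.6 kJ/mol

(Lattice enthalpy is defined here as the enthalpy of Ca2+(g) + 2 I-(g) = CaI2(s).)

ΔHf° = 1·ΔHsub + 1·(ΣIE) + 1·D(I2) + 2·EA + U
-533.5 = 1·(+177.8) + 1·(+1735.2) + 1·(+213.6) + 2·(-295.2) + U
U = -533.5 − (+1536.2) = -2069.7 kJ/mol

U = -2069.7 kJ/mol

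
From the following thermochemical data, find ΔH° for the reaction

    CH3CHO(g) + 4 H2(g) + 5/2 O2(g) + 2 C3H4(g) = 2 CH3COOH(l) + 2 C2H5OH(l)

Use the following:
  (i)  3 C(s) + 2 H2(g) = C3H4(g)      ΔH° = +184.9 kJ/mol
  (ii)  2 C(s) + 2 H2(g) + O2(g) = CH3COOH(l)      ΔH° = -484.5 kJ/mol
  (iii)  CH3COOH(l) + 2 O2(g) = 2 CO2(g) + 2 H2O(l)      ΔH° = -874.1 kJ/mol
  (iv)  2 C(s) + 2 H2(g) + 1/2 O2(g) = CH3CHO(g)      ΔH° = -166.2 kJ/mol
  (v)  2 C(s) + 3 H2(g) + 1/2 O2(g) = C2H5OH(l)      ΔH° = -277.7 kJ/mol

ΔH° = -1728.0 kJ/mol

(i) reversed and × 2: (-2)·(+184.9) = -369.8 kJ/mol
(ii) × 2: (2)·(-484.5) = -969.0 kJ/mol
(iii): not needed.
(iv) reversed: +166.2 kJ/mol
(v) × 2: (2)·(-277.7) = -555.4 kJ/mol
Summing the manipulated equations, ΔH° = (-369.8) + (-969.0) + (+166.2) + (-555.4) = -1728.0 kJ/mol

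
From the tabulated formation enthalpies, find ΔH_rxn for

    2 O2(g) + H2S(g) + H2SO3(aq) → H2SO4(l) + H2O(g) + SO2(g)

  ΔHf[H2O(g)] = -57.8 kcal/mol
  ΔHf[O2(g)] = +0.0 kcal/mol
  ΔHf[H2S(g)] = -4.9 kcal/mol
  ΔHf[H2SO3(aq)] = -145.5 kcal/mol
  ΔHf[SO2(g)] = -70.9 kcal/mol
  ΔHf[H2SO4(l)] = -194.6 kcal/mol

ΔH_rxn = -172.9 kcal/mol

Products: 1·(-194.6) + 1·(-57.8) + 1·(-70.9) = -323.3
Reactants: 2·(+0.0) + 1·(-4.9) + 1·(-145.5) = -150.4
ΔH_rxn = (-323.3) − (-150.4) = -172.9 kcal/mol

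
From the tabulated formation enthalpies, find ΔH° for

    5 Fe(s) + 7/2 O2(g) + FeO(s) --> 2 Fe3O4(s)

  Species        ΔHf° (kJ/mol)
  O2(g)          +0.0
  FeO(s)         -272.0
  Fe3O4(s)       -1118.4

Products: 2·(-1118.4) = -2236.8
Reactants: 5·(+0.0) + 7/2·(+0.0) + 1·(-272.0) = -272.0
ΔH° = (-2236.8) − (-272.0) = -1964.8 kJ/mol

ΔH° = -1964.8 kJ/mol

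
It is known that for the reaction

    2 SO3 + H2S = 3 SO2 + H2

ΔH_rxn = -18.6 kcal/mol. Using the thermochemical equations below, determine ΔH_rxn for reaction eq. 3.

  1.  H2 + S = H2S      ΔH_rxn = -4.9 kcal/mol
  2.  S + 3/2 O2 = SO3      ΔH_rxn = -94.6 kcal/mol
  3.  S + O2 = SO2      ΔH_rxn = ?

eq. 1 reversed: +4.9 kcal/mol
eq. 2 reversed and × 2: (-2)·(-94.6) = +189.2 kcal/mol
eq. 3 × 3: contributes 3·x
-18.6 = (+4.9) + (+189.2) + 3·x
x = (-18.6 − (+194.1)) / (3) = -70.9 kcal/mol

ΔH_rxn = -70.9 kcal/mol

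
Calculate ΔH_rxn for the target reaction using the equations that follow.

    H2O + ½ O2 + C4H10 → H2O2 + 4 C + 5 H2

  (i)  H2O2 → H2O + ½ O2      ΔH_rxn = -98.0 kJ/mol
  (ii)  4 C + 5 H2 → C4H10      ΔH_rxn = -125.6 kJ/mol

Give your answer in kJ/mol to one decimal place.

(i) reversed: +98.0 kJ/mol
(ii) reversed: +125.6 kJ/mol
Since enthalpy is a state function, ΔH_rxn = (+98.0) + (+125.6) = 223.6 kJ/mol

ΔH_rxn = 223.6 kJ/mol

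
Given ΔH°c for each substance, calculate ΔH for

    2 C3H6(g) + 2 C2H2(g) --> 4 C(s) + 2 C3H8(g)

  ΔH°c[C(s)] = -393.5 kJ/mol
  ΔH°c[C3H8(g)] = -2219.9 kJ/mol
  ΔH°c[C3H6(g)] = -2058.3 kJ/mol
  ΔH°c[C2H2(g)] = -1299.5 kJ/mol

Using ΔH = Σ nΔHc°(reactants) − Σ nΔHc°(products):
= [2·(-2058.3) + 2·(-1299.5)] − [4·(-393.5) + 2·(-2219.9)]
= -701.8 kJ/mol

ΔH = -701.8 kJ/mol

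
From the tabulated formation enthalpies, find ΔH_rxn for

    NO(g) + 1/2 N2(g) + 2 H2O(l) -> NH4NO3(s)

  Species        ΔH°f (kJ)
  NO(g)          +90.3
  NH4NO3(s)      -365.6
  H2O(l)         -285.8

ΔH°rxn = Σ nΔHf°(products) − Σ nΔHf°(reactants).
Products: 1·(-365.6) = -365.6
Reactants: 1·(+90.3) + 1/2·(+0.0) + 2·(-285.8) = -481.3
ΔH_rxn = (-365.6) − (-481.3) = 115.7 kJ

ΔH_rxn = 115.7 kJ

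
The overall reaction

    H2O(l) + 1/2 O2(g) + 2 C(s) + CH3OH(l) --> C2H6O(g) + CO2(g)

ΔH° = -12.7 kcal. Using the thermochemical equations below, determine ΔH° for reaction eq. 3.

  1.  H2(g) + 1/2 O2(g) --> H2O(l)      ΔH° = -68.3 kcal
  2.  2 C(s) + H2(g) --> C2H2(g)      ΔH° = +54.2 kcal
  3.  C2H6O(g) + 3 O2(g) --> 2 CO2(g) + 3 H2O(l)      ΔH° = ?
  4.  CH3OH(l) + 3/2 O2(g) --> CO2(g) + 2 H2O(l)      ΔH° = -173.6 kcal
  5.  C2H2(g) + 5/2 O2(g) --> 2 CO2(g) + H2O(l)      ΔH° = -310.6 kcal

eq. 1 reversed: +68.3 kcal
eq. 2 as written: +54.2 kcal
eq. 3 reversed: contributes −x
eq. 4 as written: -173.6 kcal
eq. 5 as written: -310.6 kcal
-12.7 = (+68.3) + (+54.2) + (-173.6) + (-310.6) − x
x = (-12.7 − (-361.7)) / (-1) = -349.0 kcal

ΔH° = -349.0 kcal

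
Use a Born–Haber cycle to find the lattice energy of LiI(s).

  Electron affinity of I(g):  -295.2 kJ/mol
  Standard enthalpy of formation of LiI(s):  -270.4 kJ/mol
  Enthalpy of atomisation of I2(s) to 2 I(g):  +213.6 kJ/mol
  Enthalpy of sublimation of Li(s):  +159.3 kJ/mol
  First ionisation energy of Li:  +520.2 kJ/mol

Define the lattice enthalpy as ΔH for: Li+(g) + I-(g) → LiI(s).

U = -761.5 kJ/mol

ΔHf° = 1·ΔHsub + 1·(ΣIE) + 1/2·D(I2) + 1·EA + U
-270.4 = 1·(+159.3) + 1·(+520.2) + 1/2·(+213.6) + 1·(-295.2) + U
U = -270.4 − (+491.1) = -761.5 kJ/mol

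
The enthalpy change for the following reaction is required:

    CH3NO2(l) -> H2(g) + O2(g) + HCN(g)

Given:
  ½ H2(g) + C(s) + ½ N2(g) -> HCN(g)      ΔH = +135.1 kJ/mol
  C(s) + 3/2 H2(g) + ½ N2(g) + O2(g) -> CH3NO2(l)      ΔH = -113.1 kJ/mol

ΔH = 248.2 kJ/mol

equation 1 as written: +135.1 kJ/mol
equation 2 reversed: +113.1 kJ/mol
ΔH = (1)·(+135.1) + (-1)·(-113.1) = 248.2 kJ/mol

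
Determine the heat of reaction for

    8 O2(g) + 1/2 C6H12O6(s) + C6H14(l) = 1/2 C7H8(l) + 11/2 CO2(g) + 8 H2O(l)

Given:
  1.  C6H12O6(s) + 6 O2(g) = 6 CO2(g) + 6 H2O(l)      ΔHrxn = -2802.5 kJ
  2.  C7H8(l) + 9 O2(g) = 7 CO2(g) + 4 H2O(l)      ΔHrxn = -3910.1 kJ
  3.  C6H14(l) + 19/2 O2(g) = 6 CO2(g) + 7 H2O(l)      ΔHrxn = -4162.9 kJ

eq. 1 × 1/2: (1/2)·(-2802.5) = -1401.25 kJ
eq. 2 reversed and × 1/2: (-1/2)·(-3910.1) = +1955.05 kJ
eq. 3 as written: -4162.9 kJ
Since enthalpy is a state function, ΔHrxn = (-1401.25) + (+1955.05) + (-4162.9) = -3609.1 kJ

ΔHrxn = -3609.1 kJ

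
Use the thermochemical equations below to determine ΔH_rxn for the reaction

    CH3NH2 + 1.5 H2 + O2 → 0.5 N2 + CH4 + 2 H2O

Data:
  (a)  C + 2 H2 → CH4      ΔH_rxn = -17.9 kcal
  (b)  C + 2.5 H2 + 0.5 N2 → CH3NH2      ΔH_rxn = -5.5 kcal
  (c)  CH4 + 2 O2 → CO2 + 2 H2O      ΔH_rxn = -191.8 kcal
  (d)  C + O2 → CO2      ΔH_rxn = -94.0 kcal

(a) × 2: (2)·(-17.9) = -35.8 kcal
(b) reversed (reverse to put CH3NH2 on the reactant side): +5.5 kcal
(c) as written (H2O already on the product side): -191.8 kcal
(d) reversed: +94.0 kcal
Summing the manipulated equations, ΔH_rxn = (2)·(-17.9) + (-1)·(-5.5) + (1)·(-191.8) + (-1)·(-94.0) = -128.1 kcal

ΔH_rxn = -128.1 kcal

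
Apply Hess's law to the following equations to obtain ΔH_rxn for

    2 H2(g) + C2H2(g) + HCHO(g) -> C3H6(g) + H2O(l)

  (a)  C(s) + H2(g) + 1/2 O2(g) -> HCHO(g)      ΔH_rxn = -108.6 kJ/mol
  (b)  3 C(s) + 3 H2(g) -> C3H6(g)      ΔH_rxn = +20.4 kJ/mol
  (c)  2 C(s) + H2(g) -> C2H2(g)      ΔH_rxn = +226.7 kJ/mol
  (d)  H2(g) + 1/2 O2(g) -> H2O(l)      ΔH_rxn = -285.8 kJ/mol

(a) reversed: +108.6 kJ/mol
(b) as written: +20.4 kJ/mol
(c) reversed: -226.7 kJ/mol
(d) as written: -285.8 kJ/mol
Combining the equations, ΔH_rxn = (-1)·(-108.6) + (1)·(+20.4) + (-1)·(+226.7) + (1)·(-285.8) = -383.5 kJ/mol

ΔH_rxn = -383.5 kJ/mol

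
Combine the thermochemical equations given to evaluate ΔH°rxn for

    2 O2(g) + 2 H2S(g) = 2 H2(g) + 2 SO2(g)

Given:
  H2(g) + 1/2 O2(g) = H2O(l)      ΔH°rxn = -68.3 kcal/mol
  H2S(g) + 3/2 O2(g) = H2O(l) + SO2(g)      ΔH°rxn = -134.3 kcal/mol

equation 1 reversed and × 2 (reverse to put H2(g) on the product side; scale by 2 for the 2 H2(g)): (-2)·(-68.3) = +136.6 kcal/mol
equation 2 × 2 (scale by 2 for the 2 H2S(g)): (2)·(-134.3) = -268.6 kcal/mol
Combining the equations, ΔH°rxn = (-2)·(-68.3) + (2)·(-134.3) = -132.0 kcal/mol

ΔH°rxn = -132.0 kcal/mol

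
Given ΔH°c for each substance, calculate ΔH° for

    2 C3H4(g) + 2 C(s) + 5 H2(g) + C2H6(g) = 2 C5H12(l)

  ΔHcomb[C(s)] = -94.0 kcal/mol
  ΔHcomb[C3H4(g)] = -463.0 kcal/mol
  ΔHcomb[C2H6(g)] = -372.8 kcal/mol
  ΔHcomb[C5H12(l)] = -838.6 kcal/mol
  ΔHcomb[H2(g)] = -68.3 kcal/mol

With combustion enthalpies, reactants minus products:
= [2·(-463.0) + 2·(-94.0) + 5·(-68.3) + 1·(-372.8)] − [2·(-838.6)]
= -151.1 kcal/mol

ΔH° = -151.1 kcal/mol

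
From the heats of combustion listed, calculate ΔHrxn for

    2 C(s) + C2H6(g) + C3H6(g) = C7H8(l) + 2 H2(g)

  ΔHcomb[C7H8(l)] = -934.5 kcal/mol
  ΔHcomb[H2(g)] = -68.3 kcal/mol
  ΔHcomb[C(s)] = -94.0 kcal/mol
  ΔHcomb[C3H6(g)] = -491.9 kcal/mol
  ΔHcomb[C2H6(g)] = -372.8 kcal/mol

Using ΔH = Σ nΔHc°(reactants) − Σ nΔHc°(products):
= [2·(-94.0) + 1·(-372.8) + 1·(-491.9)] − [1·(-934.5) + 2·(-68.3)]
= 18.4 kcal/mol

ΔHrxn = 18.4 kcal/mol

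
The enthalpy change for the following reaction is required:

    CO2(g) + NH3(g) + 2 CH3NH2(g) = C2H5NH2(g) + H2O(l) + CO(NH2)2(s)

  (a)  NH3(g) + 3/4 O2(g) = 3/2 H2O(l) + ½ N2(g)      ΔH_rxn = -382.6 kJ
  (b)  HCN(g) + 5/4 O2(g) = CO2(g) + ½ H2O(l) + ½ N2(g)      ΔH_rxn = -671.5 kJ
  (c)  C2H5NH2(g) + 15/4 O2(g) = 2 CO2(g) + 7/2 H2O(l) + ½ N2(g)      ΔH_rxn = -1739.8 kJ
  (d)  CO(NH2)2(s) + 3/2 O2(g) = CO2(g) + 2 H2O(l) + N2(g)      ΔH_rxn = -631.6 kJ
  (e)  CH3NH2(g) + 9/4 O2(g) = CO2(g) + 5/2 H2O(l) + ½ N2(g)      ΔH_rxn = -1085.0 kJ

ΔH_rxn = -181.2 kJ

(a) as written (NH3(g) already on the reactant side): -382.6 kJ
(b): not needed (HCN(g) appears nowhere else).
(c) reversed (reverse to put C2H5NH2(g) on the product side): +1739.8 kJ
(d) reversed (CO(NH2)2(s) must end up as a product): +631.6 kJ
(e) × 2 (scale by 2 for the 2 CH3NH2(g)): (2)·(-1085.0) = -2170.0 kJ
Since enthalpy is a state function, ΔH_rxn = (-382.6) + (+1739.8) + (+631.6) + (-2170.0) = -181.2 kJ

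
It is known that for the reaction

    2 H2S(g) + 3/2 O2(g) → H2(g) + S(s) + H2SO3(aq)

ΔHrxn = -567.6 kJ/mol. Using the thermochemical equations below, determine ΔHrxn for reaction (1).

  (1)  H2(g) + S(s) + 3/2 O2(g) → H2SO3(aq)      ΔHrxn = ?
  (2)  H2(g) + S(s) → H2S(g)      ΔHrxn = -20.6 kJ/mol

(1) as written: contributes x
(2) reversed and × 2: (-2)·(-20.6) = +41.2 kJ/mol
-567.6 = (+41.2) + x
x = (-567.6 − (+41.2)) / (1) = -608.8 kJ/mol

ΔHrxn = -608.8 kJ/mol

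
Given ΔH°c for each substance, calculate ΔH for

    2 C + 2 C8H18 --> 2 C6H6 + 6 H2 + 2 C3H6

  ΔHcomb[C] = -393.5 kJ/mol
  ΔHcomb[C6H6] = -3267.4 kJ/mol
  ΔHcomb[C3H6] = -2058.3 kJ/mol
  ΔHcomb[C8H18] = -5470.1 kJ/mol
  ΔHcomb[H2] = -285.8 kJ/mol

ΔH = 639.0 kJ/mol

Using ΔH = Σ nΔHc°(reactants) − Σ nΔHc°(products):
= [2·(-393.5) + 2·(-5470.1)] − [2·(-3267.4) + 6·(-285.8) + 2·(-2058.3)]
= 639.0 kJ/mol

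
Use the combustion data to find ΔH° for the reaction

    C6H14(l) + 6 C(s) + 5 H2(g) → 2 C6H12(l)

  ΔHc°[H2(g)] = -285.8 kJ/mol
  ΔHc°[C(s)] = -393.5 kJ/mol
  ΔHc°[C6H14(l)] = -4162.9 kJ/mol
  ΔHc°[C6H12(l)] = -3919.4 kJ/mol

ΔH° = -114.1 kJ/mol

With combustion enthalpies, reactants minus products:
= [1·(-4162.9) + 6·(-393.5) + 5·(-285.8)] − [2·(-3919.4)]
= -114.1 kJ/mol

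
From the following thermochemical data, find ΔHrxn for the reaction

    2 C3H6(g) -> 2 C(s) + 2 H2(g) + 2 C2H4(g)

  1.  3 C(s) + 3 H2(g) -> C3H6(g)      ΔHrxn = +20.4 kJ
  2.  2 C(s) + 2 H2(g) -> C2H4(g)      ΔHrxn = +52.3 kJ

ΔHrxn = 63.8 kJ

eq. 1 reversed and × 2 (C3H6(g) must end up as a reactant; ×2 to match 2 C3H6(g) in the target): (-2)·(+20.4) = -40.8 kJ
eq. 2 × 2 (scale by 2 for the 2 C2H4(g)): (2)·(+52.3) = +104.6 kJ
Since enthalpy is a state function, ΔHrxn = (-2)·(+20.4) + (2)·(+52.3) = 63.8 kJ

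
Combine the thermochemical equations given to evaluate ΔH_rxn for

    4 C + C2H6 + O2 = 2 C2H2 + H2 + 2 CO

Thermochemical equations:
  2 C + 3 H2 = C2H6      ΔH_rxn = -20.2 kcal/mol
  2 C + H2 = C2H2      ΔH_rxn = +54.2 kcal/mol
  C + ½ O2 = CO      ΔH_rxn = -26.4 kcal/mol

equation 1 reversed: +20.2 kcal/mol
equation 2 × 2: (2)·(+54.2) = +108.4 kcal/mol
equation 3 × 2: (2)·(-26.4) = -52.8 kcal/mol
ΔH_rxn = (+20.2) + (+108.4) + (-52.8) = 75.8 kcal/mol

ΔH_rxn = 75.8 kcal/mol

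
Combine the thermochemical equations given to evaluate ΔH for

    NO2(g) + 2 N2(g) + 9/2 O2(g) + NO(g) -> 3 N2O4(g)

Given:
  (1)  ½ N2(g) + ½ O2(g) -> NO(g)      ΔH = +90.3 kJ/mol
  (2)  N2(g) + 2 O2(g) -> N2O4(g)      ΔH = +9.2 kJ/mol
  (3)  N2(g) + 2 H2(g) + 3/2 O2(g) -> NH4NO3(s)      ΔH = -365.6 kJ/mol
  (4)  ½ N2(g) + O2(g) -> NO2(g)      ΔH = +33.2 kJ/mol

(1) reversed (reverse to put NO(g) on the reactant side): -90.3 kJ/mol
(2) × 3 (scale by 3 for the 3 N2O4(g)): (3)·(+9.2) = +27.6 kJ/mol
(3): not needed (H2(g) appears nowhere else).
(4) reversed (reverse to put NO2(g) on the reactant side): -33.2 kJ/mol
Combining the equations, ΔH = (-1)·(+90.3) + (3)·(+9.2) + (-1)·(+33.2) = -95.9 kJ/mol

ΔH = -95.9 kJ/mol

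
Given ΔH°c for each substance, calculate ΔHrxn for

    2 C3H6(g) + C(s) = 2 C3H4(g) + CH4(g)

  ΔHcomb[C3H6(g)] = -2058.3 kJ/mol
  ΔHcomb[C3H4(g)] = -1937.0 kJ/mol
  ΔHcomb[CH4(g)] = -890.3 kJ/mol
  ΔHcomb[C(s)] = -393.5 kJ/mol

ΔHrxn = 254.2 kJ/mol

Using ΔH = Σ nΔHc°(reactants) − Σ nΔHc°(products):
= [2·(-2058.3) + 1·(-393.5)] − [2·(-1937.0) + 1·(-890.3)]
= 254.2 kJ/mol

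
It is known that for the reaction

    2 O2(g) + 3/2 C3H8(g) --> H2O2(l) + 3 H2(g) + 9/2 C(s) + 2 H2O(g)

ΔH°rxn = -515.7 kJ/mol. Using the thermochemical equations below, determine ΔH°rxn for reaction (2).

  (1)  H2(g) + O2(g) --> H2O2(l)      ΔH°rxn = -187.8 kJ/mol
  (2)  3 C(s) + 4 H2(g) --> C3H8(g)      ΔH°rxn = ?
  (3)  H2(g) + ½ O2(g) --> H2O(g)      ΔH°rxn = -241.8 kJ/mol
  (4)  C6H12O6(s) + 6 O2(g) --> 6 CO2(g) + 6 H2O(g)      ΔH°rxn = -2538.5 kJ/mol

(1) as written: -187.8 kJ/mol
(2) reversed and × 3/2: contributes −3/2·x
(3) × 2: (2)·(-241.8) = -483.6 kJ/mol
(4): not needed.
-515.7 = (-187.8) + (-483.6) − 3/2·x
x = (-515.7 − (-671.4)) / (-3/2) = -103.8 kJ/mol

ΔH°rxn = -103.8 kJ/mol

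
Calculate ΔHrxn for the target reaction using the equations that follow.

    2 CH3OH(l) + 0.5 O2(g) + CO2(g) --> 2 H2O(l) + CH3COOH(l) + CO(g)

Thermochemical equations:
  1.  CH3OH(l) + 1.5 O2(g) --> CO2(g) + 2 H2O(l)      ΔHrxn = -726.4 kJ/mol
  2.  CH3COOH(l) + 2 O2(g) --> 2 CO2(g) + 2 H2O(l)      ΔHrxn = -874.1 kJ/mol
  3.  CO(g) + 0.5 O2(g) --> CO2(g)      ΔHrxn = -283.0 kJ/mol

ΔHrxn = -295.7 kJ/mol

eq. 1 × 2: (2)·(-726.4) = -1452.8 kJ/mol
eq. 2 reversed: +874.1 kJ/mol
eq. 3 reversed: +283.0 kJ/mol
Combining the equations, ΔHrxn = (-1452.8) + (+874.1) + (+283.0) = -295.7 kJ/mol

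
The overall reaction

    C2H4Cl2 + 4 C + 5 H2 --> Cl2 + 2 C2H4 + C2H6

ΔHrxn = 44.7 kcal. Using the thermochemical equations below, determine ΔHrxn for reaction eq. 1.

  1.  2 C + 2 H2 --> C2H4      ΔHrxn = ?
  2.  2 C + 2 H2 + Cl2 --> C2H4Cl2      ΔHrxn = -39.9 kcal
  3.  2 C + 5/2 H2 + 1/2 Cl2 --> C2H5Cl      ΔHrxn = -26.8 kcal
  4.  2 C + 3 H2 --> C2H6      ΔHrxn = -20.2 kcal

ΔHrxn = 12.5 kcal

eq. 1 × 2 (×2 to match 2 C2H4 in the target): contributes 2·x
eq. 2 reversed (C2H4Cl2 must end up as a reactant): +39.9 kcal
eq. 3: not needed (C2H5Cl appears nowhere else).
eq. 4 as written (C2H6 already on the product side): -20.2 kcal
+44.7 = (+39.9) + (-20.2) + 2·x
x = (+44.7 − (+19.7)) / (2) = 12.5 kcal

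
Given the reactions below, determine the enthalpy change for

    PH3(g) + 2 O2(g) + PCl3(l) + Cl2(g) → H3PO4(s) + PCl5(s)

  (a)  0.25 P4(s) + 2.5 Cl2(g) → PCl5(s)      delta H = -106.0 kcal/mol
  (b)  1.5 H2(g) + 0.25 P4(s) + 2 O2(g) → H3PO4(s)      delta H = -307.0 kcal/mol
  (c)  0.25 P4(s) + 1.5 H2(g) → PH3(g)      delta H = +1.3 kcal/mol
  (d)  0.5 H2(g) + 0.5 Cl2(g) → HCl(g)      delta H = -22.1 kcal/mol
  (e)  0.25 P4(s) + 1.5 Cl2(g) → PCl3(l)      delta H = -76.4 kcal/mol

(a) as written (PCl5(s) already on the product side): -106.0 kcal/mol
(b) as written (H3PO4(s) already on the product side): -307.0 kcal/mol
(c) reversed (reverse to put PH3(g) on the reactant side): -1.3 kcal/mol
(d): not needed (HCl(g) appears nowhere else).
(e) reversed (PCl3(l) must end up as a reactant): +76.4 kcal/mol
By Hess's law, delta H = (-106.0) + (-307.0) + (-1.3) + (+76.4) = -337.9 kcal/mol

delta H = -337.9 kcal/mol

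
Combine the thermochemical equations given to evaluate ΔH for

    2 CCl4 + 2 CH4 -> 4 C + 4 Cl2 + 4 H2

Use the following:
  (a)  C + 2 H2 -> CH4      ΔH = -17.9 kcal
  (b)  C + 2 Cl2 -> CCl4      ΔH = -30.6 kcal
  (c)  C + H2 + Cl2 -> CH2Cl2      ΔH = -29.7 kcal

ΔH = 97.0 kcal

(a) reversed and × 2: (-2)·(-17.9) = +35.8 kcal
(b) reversed and × 2: (-2)·(-30.6) = +61.2 kcal
(c): not needed.
By Hess's law, ΔH = (-2)·(-17.9) + (-2)·(-30.6) = 97.0 kcal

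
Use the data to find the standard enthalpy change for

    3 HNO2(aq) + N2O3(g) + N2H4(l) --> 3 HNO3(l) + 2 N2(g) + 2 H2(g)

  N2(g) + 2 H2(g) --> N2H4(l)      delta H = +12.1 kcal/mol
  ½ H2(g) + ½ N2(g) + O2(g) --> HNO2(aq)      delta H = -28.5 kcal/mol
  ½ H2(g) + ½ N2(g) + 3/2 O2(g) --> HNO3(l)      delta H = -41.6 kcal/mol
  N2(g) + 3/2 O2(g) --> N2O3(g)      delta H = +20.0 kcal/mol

equation 1 reversed (N2H4(l) must end up as a reactant): -12.1 kcal/mol
equation 2 reversed and × 3 (HNO2(aq) must end up as a reactant; scale by 3 for the 3 HNO2(aq)): (-3)·(-28.5) = +85.5 kcal/mol
equation 3 × 3 (scale by 3 for the 3 HNO3(l)): (3)·(-41.6) = -124.8 kcal/mol
equation 4 reversed (reverse to put N2O3(g) on the reactant side): -20.0 kcal/mol
delta H = (-12.1) + (+85.5) + (-124.8) + (-20.0) = -71.4 kcal/mol

delta H = -71.4 kcal/mol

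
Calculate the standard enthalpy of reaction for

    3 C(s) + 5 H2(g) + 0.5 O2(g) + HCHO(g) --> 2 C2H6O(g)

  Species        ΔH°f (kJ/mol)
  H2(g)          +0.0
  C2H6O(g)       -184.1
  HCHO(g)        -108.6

Products: 2·(-184.1) = -368.2
Reactants: 3·(+0.0) + 5·(+0.0) + 1/2·(+0.0) + 1·(-108.6) = -108.6
ΔHrxn = (-368.2) − (-108.6) = -259.6 kJ/mol

ΔHrxn = -259.6 kJ/mol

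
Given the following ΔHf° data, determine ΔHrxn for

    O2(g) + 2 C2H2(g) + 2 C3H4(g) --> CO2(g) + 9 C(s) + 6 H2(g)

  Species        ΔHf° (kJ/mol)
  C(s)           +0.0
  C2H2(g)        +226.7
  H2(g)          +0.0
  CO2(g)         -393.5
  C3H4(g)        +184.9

ΔHrxn = -1216.7 kJ/mol

Products: 1·(-393.5) + 9·(+0.0) + 6·(+0.0) = -393.5
Reactants: 1·(+0.0) + 2·(+226.7) + 2·(+184.9) = +823.2
ΔHrxn = (-393.5) − (+823.2) = -1216.7 kJ/mol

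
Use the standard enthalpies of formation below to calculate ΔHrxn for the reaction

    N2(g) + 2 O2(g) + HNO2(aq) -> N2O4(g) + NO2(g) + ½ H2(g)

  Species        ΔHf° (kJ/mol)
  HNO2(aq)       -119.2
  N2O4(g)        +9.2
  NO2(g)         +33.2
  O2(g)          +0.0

ΔH°rxn = Σ nΔHf°(products) − Σ nΔHf°(reactants).
Products: 1·(+9.2) + 1·(+33.2) + 1/2·(+0.0) = +42.4
Reactants: 1·(+0.0) + 2·(+0.0) + 1·(-119.2) = -119.2
ΔHrxn = (+42.4) − (-119.2) = 161.6 kJ/mol

ΔHrxn = 161.6 kJ/mol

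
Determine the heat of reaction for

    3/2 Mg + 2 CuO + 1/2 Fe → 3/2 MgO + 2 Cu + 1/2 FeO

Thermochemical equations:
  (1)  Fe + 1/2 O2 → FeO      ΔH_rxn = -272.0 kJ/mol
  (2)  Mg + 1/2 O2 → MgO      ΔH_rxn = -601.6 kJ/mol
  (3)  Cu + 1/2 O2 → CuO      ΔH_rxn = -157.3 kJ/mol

ΔH_rxn = -723.8 kJ/mol

(1) × 1/2: (1/2)·(-272.0) = -136.0 kJ/mol
(2) × 3/2: (3/2)·(-601.6) = -902.4 kJ/mol
(3) reversed and × 2: (-2)·(-157.3) = +314.6 kJ/mol
ΔH_rxn = (-136.0) + (-902.4) + (+314.6) = -723.8 kJ/mol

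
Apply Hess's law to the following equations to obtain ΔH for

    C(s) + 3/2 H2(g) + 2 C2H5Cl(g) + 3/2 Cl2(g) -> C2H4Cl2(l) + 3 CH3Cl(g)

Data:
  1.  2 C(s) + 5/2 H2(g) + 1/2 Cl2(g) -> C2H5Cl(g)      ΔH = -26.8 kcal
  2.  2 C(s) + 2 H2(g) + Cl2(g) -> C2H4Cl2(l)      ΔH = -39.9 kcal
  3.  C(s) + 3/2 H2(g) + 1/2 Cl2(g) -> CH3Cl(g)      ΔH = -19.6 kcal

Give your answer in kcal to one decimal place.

ΔH = -45.1 kcal

eq. 1 reversed and × 2: (-2)·(-26.8) = +53.6 kcal
eq. 2 as written: -39.9 kcal
eq. 3 × 3: (3)·(-19.6) = -58.8 kcal
ΔH = (-2)·(-26.8) + (1)·(-39.9) + (3)·(-19.6) = -45.1 kcal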